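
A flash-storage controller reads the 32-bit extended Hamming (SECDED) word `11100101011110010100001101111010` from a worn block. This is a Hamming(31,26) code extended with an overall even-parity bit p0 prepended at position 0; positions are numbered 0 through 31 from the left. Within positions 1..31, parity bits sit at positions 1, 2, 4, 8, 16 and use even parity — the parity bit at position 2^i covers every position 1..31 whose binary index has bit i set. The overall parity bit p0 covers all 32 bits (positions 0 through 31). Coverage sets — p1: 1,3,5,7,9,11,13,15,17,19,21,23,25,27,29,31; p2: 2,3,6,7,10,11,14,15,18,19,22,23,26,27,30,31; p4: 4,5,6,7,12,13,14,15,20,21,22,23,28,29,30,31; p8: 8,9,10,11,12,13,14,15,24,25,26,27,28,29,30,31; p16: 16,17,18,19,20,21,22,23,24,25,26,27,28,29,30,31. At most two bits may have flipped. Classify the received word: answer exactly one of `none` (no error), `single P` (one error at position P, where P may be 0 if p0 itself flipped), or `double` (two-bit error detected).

none

s1: b1⊕b3⊕b5⊕b7⊕b9⊕b11⊕b13⊕b15⊕b17⊕b19⊕b21⊕b23⊕b25⊕b27⊕b29⊕b31 = 1⊕0⊕1⊕1⊕1⊕1⊕0⊕1⊕1⊕0⊕0⊕1⊕1⊕1⊕0⊕0 = 0
s2: b2⊕b3⊕b6⊕b7⊕b10⊕b11⊕b14⊕b15⊕b18⊕b19⊕b22⊕b23⊕b26⊕b27⊕b30⊕b31 = 1⊕0⊕0⊕1⊕1⊕1⊕0⊕1⊕0⊕0⊕1⊕1⊕1⊕1⊕1⊕0 = 0
s4: b4⊕b5⊕b6⊕b7⊕b12⊕b13⊕b14⊕b15⊕b20⊕b21⊕b22⊕b23⊕b28⊕b29⊕b30⊕b31 = 0⊕1⊕0⊕1⊕1⊕0⊕0⊕1⊕0⊕0⊕1⊕1⊕1⊕0⊕1⊕0 = 0
s8: b8⊕b9⊕b10⊕b11⊕b12⊕b13⊕b14⊕b15⊕b24⊕b25⊕b26⊕b27⊕b28⊕b29⊕b30⊕b31 = 0⊕1⊕1⊕1⊕1⊕0⊕0⊕1⊕0⊕1⊕1⊕1⊕1⊕0⊕1⊕0 = 0
s16: b16⊕b17⊕b18⊕b19⊕b20⊕b21⊕b22⊕b23⊕b24⊕b25⊕b26⊕b27⊕b28⊕b29⊕b30⊕b31 = 0⊕1⊕0⊕0⊕0⊕0⊕1⊕1⊕0⊕1⊕1⊕1⊕1⊕0⊕1⊕0 = 0
Syndrome (s16...s1) = 00000 → position 0 (no error).
Overall parity (XOR of all 32 bits, including p0): 1⊕1⊕1⊕0⊕0⊕1⊕0⊕1⊕0⊕1⊕1⊕1⊕1⊕0⊕0⊕1⊕0⊕1⊕0⊕0⊕0⊕0⊕1⊕1⊕0⊕1⊕1⊕1⊕1⊕0⊕1⊕0 = 0
Overall=0, syndrome position=0 → no error.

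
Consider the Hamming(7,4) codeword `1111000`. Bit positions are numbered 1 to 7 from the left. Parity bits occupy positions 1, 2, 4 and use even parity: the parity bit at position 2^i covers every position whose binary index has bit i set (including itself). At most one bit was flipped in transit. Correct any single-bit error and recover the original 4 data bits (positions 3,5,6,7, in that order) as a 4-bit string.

s1: b1⊕b3⊕b5⊕b7 = 1⊕1⊕0⊕0 = 0
s2: b2⊕b3⊕b6⊕b7 = 1⊕1⊕0⊕0 = 0
s4: b4⊕b5⊕b6⊕b7 = 1⊕0⊕0⊕0 = 1
Syndrome (s4...s1) = 100 → position 4.
Flip bit 4: corrected codeword = 1110000
Data bits at positions 3,5,6,7: 1000

1000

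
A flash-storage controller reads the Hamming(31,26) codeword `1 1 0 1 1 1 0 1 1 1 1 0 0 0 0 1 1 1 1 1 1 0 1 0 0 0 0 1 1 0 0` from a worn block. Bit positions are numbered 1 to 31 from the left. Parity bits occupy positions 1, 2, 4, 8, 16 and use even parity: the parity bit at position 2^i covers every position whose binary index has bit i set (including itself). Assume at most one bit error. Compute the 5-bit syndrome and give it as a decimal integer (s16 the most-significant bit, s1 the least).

s1: b1⊕b3⊕b5⊕b7⊕b9⊕b11⊕b13⊕b15⊕b17⊕b19⊕b21⊕b23⊕b25⊕b27⊕b29⊕b31 = 1⊕0⊕1⊕0⊕1⊕1⊕0⊕0⊕1⊕1⊕1⊕1⊕0⊕0⊕1⊕0 = 1
s2: b2⊕b3⊕b6⊕b7⊕b10⊕b11⊕b14⊕b15⊕b18⊕b19⊕b22⊕b23⊕b26⊕b27⊕b30⊕b31 = 1⊕0⊕1⊕0⊕1⊕1⊕0⊕0⊕1⊕1⊕0⊕1⊕0⊕0⊕0⊕0 = 1
s4: b4⊕b5⊕b6⊕b7⊕b12⊕b13⊕b14⊕b15⊕b20⊕b21⊕b22⊕b23⊕b28⊕b29⊕b30⊕b31 = 1⊕1⊕1⊕0⊕0⊕0⊕0⊕0⊕1⊕1⊕0⊕1⊕1⊕1⊕0⊕0 = 0
s8: b8⊕b9⊕b10⊕b11⊕b12⊕b13⊕b14⊕b15⊕b24⊕b25⊕b26⊕b27⊕b28⊕b29⊕b30⊕b31 = 1⊕1⊕1⊕1⊕0⊕0⊕0⊕0⊕0⊕0⊕0⊕0⊕1⊕1⊕0⊕0 = 0
s16: b16⊕b17⊕b18⊕b19⊕b20⊕b21⊕b22⊕b23⊕b24⊕b25⊕b26⊕b27⊕b28⊕b29⊕b30⊕b31 = 1⊕1⊕1⊕1⊕1⊕1⊕0⊕1⊕0⊕0⊕0⊕0⊕1⊕1⊕0⊕0 = 1
Syndrome (s16...s1) = 10011 → position 19.

19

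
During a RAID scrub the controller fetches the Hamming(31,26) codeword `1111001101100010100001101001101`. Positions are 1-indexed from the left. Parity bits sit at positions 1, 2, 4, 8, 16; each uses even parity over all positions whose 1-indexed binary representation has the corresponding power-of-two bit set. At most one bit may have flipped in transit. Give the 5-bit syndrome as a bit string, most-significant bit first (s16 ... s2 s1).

s1: b1⊕b3⊕b5⊕b7⊕b9⊕b11⊕b13⊕b15⊕b17⊕b19⊕b21⊕b23⊕b25⊕b27⊕b29⊕b31 = 1⊕1⊕0⊕1⊕0⊕1⊕0⊕1⊕1⊕0⊕0⊕1⊕1⊕0⊕1⊕1 = 0
s2: b2⊕b3⊕b6⊕b7⊕b10⊕b11⊕b14⊕b15⊕b18⊕b19⊕b22⊕b23⊕b26⊕b27⊕b30⊕b31 = 1⊕1⊕0⊕1⊕1⊕1⊕0⊕1⊕0⊕0⊕1⊕1⊕0⊕0⊕0⊕1 = 1
s4: b4⊕b5⊕b6⊕b7⊕b12⊕b13⊕b14⊕b15⊕b20⊕b21⊕b22⊕b23⊕b28⊕b29⊕b30⊕b31 = 1⊕0⊕0⊕1⊕0⊕0⊕0⊕1⊕0⊕0⊕1⊕1⊕1⊕1⊕0⊕1 = 0
s8: b8⊕b9⊕b10⊕b11⊕b12⊕b13⊕b14⊕b15⊕b24⊕b25⊕b26⊕b27⊕b28⊕b29⊕b30⊕b31 = 1⊕0⊕1⊕1⊕0⊕0⊕0⊕1⊕0⊕1⊕0⊕0⊕1⊕1⊕0⊕1 = 0
s16: b16⊕b17⊕b18⊕b19⊕b20⊕b21⊕b22⊕b23⊕b24⊕b25⊕b26⊕b27⊕b28⊕b29⊕b30⊕b31 = 0⊕1⊕0⊕0⊕0⊕0⊕1⊕1⊕0⊕1⊕0⊕0⊕1⊕1⊕0⊕1 = 1
Syndrome (s16...s1) = 10010 → position 18.

10010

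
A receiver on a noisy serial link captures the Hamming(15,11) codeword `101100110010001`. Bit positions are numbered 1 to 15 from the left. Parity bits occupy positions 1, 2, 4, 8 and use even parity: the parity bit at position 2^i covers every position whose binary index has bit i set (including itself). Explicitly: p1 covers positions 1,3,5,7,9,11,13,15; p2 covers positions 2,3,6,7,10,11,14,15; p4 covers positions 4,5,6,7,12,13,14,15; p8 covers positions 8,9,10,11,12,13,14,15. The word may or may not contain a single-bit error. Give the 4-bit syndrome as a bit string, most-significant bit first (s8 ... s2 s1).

s1: b1⊕b3⊕b5⊕b7⊕b9⊕b11⊕b13⊕b15 = 1⊕1⊕0⊕1⊕0⊕1⊕0⊕1 = 1
s2: b2⊕b3⊕b6⊕b7⊕b10⊕b11⊕b14⊕b15 = 0⊕1⊕0⊕1⊕0⊕1⊕0⊕1 = 0
s4: b4⊕b5⊕b6⊕b7⊕b12⊕b13⊕b14⊕b15 = 1⊕0⊕0⊕1⊕0⊕0⊕0⊕1 = 1
s8: b8⊕b9⊕b10⊕b11⊕b12⊕b13⊕b14⊕b15 = 1⊕0⊕0⊕1⊕0⊕0⊕0⊕1 = 1
Syndrome (s8...s1) = 1101 → position 13.

1101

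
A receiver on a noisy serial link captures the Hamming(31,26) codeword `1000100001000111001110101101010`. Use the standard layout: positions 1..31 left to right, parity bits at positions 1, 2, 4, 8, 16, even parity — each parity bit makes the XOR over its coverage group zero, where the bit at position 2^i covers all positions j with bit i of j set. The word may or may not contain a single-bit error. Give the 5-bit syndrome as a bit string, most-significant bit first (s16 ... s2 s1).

11011

s1: b1⊕b3⊕b5⊕b7⊕b9⊕b11⊕b13⊕b15⊕b17⊕b19⊕b21⊕b23⊕b25⊕b27⊕b29⊕b31 = 1⊕0⊕1⊕0⊕0⊕0⊕0⊕1⊕0⊕1⊕1⊕1⊕1⊕0⊕0⊕0 = 1
s2: b2⊕b3⊕b6⊕b7⊕b10⊕b11⊕b14⊕b15⊕b18⊕b19⊕b22⊕b23⊕b26⊕b27⊕b30⊕b31 = 0⊕0⊕0⊕0⊕1⊕0⊕1⊕1⊕0⊕1⊕0⊕1⊕1⊕0⊕1⊕0 = 1
s4: b4⊕b5⊕b6⊕b7⊕b12⊕b13⊕b14⊕b15⊕b20⊕b21⊕b22⊕b23⊕b28⊕b29⊕b30⊕b31 = 0⊕1⊕0⊕0⊕0⊕0⊕1⊕1⊕1⊕1⊕0⊕1⊕1⊕0⊕1⊕0 = 0
s8: b8⊕b9⊕b10⊕b11⊕b12⊕b13⊕b14⊕b15⊕b24⊕b25⊕b26⊕b27⊕b28⊕b29⊕b30⊕b31 = 0⊕0⊕1⊕0⊕0⊕0⊕1⊕1⊕0⊕1⊕1⊕0⊕1⊕0⊕1⊕0 = 1
s16: b16⊕b17⊕b18⊕b19⊕b20⊕b21⊕b22⊕b23⊕b24⊕b25⊕b26⊕b27⊕b28⊕b29⊕b30⊕b31 = 1⊕0⊕0⊕1⊕1⊕1⊕0⊕1⊕0⊕1⊕1⊕0⊕1⊕0⊕1⊕0 = 1
Syndrome (s16...s1) = 11011 → position 27.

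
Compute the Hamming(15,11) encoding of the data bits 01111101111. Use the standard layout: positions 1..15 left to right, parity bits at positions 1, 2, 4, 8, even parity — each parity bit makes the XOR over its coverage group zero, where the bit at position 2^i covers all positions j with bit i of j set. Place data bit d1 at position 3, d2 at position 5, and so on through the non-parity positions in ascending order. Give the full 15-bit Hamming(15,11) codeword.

110111101101111

Place data bits at non-power-of-two positions: b3=0, b5=1, b6=1, b7=1, b9=1, b10=1, b11=0, b12=1, b13=1, b14=1, b15=1.
p1 = XOR of data positions {3,5,7,9,11,13,15} = 0⊕1⊕1⊕1⊕0⊕1⊕1 = 1
p2 = XOR of data positions {3,6,7,10,11,14,15} = 0⊕1⊕1⊕1⊕0⊕1⊕1 = 1
p4 = XOR of data positions {5,6,7,12,13,14,15} = 1⊕1⊕1⊕1⊕1⊕1⊕1 = 1
p8 = XOR of data positions {9,10,11,12,13,14,15} = 1⊕1⊕0⊕1⊕1⊕1⊕1 = 0
Codeword b1..b15 = 110111101101111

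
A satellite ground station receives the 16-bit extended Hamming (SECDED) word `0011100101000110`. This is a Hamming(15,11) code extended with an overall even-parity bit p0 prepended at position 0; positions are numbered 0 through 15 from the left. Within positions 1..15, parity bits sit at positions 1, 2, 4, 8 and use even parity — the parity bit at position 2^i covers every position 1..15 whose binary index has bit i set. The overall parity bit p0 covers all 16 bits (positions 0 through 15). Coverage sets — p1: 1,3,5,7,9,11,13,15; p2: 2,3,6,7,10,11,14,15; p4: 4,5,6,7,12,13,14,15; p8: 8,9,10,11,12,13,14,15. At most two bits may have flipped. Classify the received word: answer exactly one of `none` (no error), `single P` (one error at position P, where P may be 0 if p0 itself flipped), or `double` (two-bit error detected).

s1: b1⊕b3⊕b5⊕b7⊕b9⊕b11⊕b13⊕b15 = 0⊕1⊕0⊕1⊕1⊕0⊕1⊕0 = 0
s2: b2⊕b3⊕b6⊕b7⊕b10⊕b11⊕b14⊕b15 = 1⊕1⊕0⊕1⊕0⊕0⊕1⊕0 = 0
s4: b4⊕b5⊕b6⊕b7⊕b12⊕b13⊕b14⊕b15 = 1⊕0⊕0⊕1⊕0⊕1⊕1⊕0 = 0
s8: b8⊕b9⊕b10⊕b11⊕b12⊕b13⊕b14⊕b15 = 0⊕1⊕0⊕0⊕0⊕1⊕1⊕0 = 1
Syndrome (s8...s1) = 1000 → position 8.
Overall parity (XOR of all 16 bits, including p0): 0⊕0⊕1⊕1⊕1⊕0⊕0⊕1⊕0⊕1⊕0⊕0⊕0⊕1⊕1⊕0 = 1
Overall=1, syndrome position=8 → single-bit error at position 8.

single 8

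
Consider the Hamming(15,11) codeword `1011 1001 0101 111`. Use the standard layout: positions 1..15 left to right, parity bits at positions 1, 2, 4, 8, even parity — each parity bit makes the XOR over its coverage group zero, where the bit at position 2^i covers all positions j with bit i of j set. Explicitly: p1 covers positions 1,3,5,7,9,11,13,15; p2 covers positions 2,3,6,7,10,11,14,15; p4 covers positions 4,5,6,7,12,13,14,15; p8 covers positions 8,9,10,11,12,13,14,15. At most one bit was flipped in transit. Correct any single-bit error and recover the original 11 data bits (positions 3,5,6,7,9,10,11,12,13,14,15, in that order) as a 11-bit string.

s1: b1⊕b3⊕b5⊕b7⊕b9⊕b11⊕b13⊕b15 = 1⊕1⊕1⊕0⊕0⊕0⊕1⊕1 = 1
s2: b2⊕b3⊕b6⊕b7⊕b10⊕b11⊕b14⊕b15 = 0⊕1⊕0⊕0⊕1⊕0⊕1⊕1 = 0
s4: b4⊕b5⊕b6⊕b7⊕b12⊕b13⊕b14⊕b15 = 1⊕1⊕0⊕0⊕1⊕1⊕1⊕1 = 0
s8: b8⊕b9⊕b10⊕b11⊕b12⊕b13⊕b14⊕b15 = 1⊕0⊕1⊕0⊕1⊕1⊕1⊕1 = 0
Syndrome (s8...s1) = 0001 → position 1.
Flip bit 1: corrected codeword = 001110010101111
Data bits at positions 3,5,6,7,9,10,11,12,13,14,15: 11000101111

11000101111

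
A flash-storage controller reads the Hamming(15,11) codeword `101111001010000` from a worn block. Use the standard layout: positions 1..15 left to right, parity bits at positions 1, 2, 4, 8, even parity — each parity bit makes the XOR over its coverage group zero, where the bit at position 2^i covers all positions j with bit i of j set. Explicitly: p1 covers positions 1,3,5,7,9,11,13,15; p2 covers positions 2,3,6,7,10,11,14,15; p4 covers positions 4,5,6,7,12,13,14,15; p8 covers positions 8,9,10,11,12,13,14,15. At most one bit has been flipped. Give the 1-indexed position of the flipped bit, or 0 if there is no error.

s1: b1⊕b3⊕b5⊕b7⊕b9⊕b11⊕b13⊕b15 = 1⊕1⊕1⊕0⊕1⊕1⊕0⊕0 = 1
s2: b2⊕b3⊕b6⊕b7⊕b10⊕b11⊕b14⊕b15 = 0⊕1⊕1⊕0⊕0⊕1⊕0⊕0 = 1
s4: b4⊕b5⊕b6⊕b7⊕b12⊕b13⊕b14⊕b15 = 1⊕1⊕1⊕0⊕0⊕0⊕0⊕0 = 1
s8: b8⊕b9⊕b10⊕b11⊕b12⊕b13⊕b14⊕b15 = 0⊕1⊕0⊕1⊕0⊕0⊕0⊕0 = 0
Syndrome (s8...s1) = 0111 → position 7.

7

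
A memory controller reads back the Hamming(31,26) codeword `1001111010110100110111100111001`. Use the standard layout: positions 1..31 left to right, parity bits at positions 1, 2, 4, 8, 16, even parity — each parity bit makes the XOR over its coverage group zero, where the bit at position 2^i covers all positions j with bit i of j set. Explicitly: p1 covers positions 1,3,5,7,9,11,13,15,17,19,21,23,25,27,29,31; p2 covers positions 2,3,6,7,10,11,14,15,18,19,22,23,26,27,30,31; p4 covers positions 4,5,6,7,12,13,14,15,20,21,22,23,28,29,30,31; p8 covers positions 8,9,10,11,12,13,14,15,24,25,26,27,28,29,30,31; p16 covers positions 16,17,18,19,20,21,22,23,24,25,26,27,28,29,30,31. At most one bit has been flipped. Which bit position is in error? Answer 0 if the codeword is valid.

0

s1: b1⊕b3⊕b5⊕b7⊕b9⊕b11⊕b13⊕b15⊕b17⊕b19⊕b21⊕b23⊕b25⊕b27⊕b29⊕b31 = 1⊕0⊕1⊕1⊕1⊕1⊕0⊕0⊕1⊕0⊕1⊕1⊕0⊕1⊕0⊕1 = 0
s2: b2⊕b3⊕b6⊕b7⊕b10⊕b11⊕b14⊕b15⊕b18⊕b19⊕b22⊕b23⊕b26⊕b27⊕b30⊕b31 = 0⊕0⊕1⊕1⊕0⊕1⊕1⊕0⊕1⊕0⊕1⊕1⊕1⊕1⊕0⊕1 = 0
s4: b4⊕b5⊕b6⊕b7⊕b12⊕b13⊕b14⊕b15⊕b20⊕b21⊕b22⊕b23⊕b28⊕b29⊕b30⊕b31 = 1⊕1⊕1⊕1⊕1⊕0⊕1⊕0⊕1⊕1⊕1⊕1⊕1⊕0⊕0⊕1 = 0
s8: b8⊕b9⊕b10⊕b11⊕b12⊕b13⊕b14⊕b15⊕b24⊕b25⊕b26⊕b27⊕b28⊕b29⊕b30⊕b31 = 0⊕1⊕0⊕1⊕1⊕0⊕1⊕0⊕0⊕0⊕1⊕1⊕1⊕0⊕0⊕1 = 0
s16: b16⊕b17⊕b18⊕b19⊕b20⊕b21⊕b22⊕b23⊕b24⊕b25⊕b26⊕b27⊕b28⊕b29⊕b30⊕b31 = 0⊕1⊕1⊕0⊕1⊕1⊕1⊕1⊕0⊕0⊕1⊕1⊕1⊕0⊕0⊕1 = 0
Syndrome (s16...s1) = 00000 → position 0 (no error).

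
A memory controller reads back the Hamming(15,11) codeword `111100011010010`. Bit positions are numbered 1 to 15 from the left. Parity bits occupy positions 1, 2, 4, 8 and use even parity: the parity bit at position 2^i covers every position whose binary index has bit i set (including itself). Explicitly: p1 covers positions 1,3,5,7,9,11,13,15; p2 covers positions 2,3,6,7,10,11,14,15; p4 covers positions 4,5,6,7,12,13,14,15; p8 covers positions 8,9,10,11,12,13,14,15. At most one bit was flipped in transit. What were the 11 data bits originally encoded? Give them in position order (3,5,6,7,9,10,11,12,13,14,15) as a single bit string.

10001010010

s1: b1⊕b3⊕b5⊕b7⊕b9⊕b11⊕b13⊕b15 = 1⊕1⊕0⊕0⊕1⊕1⊕0⊕0 = 0
s2: b2⊕b3⊕b6⊕b7⊕b10⊕b11⊕b14⊕b15 = 1⊕1⊕0⊕0⊕0⊕1⊕1⊕0 = 0
s4: b4⊕b5⊕b6⊕b7⊕b12⊕b13⊕b14⊕b15 = 1⊕0⊕0⊕0⊕0⊕0⊕1⊕0 = 0
s8: b8⊕b9⊕b10⊕b11⊕b12⊕b13⊕b14⊕b15 = 1⊕1⊕0⊕1⊕0⊕0⊕1⊕0 = 0
Syndrome (s8...s1) = 0000 → position 0 (no error).
No correction needed.
Data bits at positions 3,5,6,7,9,10,11,12,13,14,15: 10001010010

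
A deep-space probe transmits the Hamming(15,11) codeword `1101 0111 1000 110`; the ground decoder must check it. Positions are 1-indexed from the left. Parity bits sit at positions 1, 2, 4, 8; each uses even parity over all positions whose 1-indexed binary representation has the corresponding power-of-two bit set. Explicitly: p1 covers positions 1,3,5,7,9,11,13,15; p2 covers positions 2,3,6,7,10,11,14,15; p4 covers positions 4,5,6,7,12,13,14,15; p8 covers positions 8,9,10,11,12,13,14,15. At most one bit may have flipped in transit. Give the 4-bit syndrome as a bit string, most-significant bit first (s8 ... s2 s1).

s1: b1⊕b3⊕b5⊕b7⊕b9⊕b11⊕b13⊕b15 = 1⊕0⊕0⊕1⊕1⊕0⊕1⊕0 = 0
s2: b2⊕b3⊕b6⊕b7⊕b10⊕b11⊕b14⊕b15 = 1⊕0⊕1⊕1⊕0⊕0⊕1⊕0 = 0
s4: b4⊕b5⊕b6⊕b7⊕b12⊕b13⊕b14⊕b15 = 1⊕0⊕1⊕1⊕0⊕1⊕1⊕0 = 1
s8: b8⊕b9⊕b10⊕b11⊕b12⊕b13⊕b14⊕b15 = 1⊕1⊕0⊕0⊕0⊕1⊕1⊕0 = 0
Syndrome (s8...s1) = 0100 → position 4.

0100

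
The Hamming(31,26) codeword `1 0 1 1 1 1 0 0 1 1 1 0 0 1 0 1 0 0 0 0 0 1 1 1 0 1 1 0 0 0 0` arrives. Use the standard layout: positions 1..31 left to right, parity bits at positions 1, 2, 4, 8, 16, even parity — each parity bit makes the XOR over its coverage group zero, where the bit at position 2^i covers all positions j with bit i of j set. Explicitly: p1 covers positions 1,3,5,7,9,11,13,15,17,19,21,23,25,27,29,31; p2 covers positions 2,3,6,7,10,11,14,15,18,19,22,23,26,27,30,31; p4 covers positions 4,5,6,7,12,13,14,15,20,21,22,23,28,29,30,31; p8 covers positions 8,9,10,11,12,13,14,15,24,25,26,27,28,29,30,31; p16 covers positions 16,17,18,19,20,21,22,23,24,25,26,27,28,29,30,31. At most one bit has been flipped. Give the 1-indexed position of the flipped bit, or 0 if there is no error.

11

s1: b1⊕b3⊕b5⊕b7⊕b9⊕b11⊕b13⊕b15⊕b17⊕b19⊕b21⊕b23⊕b25⊕b27⊕b29⊕b31 = 1⊕1⊕1⊕0⊕1⊕1⊕0⊕0⊕0⊕0⊕0⊕1⊕0⊕1⊕0⊕0 = 1
s2: b2⊕b3⊕b6⊕b7⊕b10⊕b11⊕b14⊕b15⊕b18⊕b19⊕b22⊕b23⊕b26⊕b27⊕b30⊕b31 = 0⊕1⊕1⊕0⊕1⊕1⊕1⊕0⊕0⊕0⊕1⊕1⊕1⊕1⊕0⊕0 = 1
s4: b4⊕b5⊕b6⊕b7⊕b12⊕b13⊕b14⊕b15⊕b20⊕b21⊕b22⊕b23⊕b28⊕b29⊕b30⊕b31 = 1⊕1⊕1⊕0⊕0⊕0⊕1⊕0⊕0⊕0⊕1⊕1⊕0⊕0⊕0⊕0 = 0
s8: b8⊕b9⊕b10⊕b11⊕b12⊕b13⊕b14⊕b15⊕b24⊕b25⊕b26⊕b27⊕b28⊕b29⊕b30⊕b31 = 0⊕1⊕1⊕1⊕0⊕0⊕1⊕0⊕1⊕0⊕1⊕1⊕0⊕0⊕0⊕0 = 1
s16: b16⊕b17⊕b18⊕b19⊕b20⊕b21⊕b22⊕b23⊕b24⊕b25⊕b26⊕b27⊕b28⊕b29⊕b30⊕b31 = 1⊕0⊕0⊕0⊕0⊕0⊕1⊕1⊕1⊕0⊕1⊕1⊕0⊕0⊕0⊕0 = 0
Syndrome (s16...s1) = 01011 → position 11.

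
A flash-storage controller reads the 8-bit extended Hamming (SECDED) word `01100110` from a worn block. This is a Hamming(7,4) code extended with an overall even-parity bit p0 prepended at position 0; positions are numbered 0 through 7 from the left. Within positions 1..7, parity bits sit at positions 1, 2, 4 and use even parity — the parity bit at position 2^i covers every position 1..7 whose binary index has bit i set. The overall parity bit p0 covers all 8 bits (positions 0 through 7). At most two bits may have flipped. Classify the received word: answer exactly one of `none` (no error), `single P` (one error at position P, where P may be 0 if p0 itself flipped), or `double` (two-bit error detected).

none

s1: b1⊕b3⊕b5⊕b7 = 1⊕0⊕1⊕0 = 0
s2: b2⊕b3⊕b6⊕b7 = 1⊕0⊕1⊕0 = 0
s4: b4⊕b5⊕b6⊕b7 = 0⊕1⊕1⊕0 = 0
Syndrome (s4...s1) = 000 → position 0 (no error).
Overall parity (XOR of all 8 bits, including p0): 0⊕1⊕1⊕0⊕0⊕1⊕1⊕0 = 0
Overall=0, syndrome position=0 → no error.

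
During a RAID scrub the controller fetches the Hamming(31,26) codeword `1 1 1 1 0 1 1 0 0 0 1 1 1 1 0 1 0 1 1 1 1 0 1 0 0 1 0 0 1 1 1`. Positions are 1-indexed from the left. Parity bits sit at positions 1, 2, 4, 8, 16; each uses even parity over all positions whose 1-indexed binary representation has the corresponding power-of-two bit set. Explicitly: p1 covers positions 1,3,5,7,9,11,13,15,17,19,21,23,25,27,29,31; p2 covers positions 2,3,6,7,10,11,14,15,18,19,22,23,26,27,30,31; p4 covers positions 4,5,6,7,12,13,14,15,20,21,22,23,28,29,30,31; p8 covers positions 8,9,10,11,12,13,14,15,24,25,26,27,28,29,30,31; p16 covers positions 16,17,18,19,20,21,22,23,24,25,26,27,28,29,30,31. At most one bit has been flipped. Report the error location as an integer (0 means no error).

s1: b1⊕b3⊕b5⊕b7⊕b9⊕b11⊕b13⊕b15⊕b17⊕b19⊕b21⊕b23⊕b25⊕b27⊕b29⊕b31 = 1⊕1⊕0⊕1⊕0⊕1⊕1⊕0⊕0⊕1⊕1⊕1⊕0⊕0⊕1⊕1 = 0
s2: b2⊕b3⊕b6⊕b7⊕b10⊕b11⊕b14⊕b15⊕b18⊕b19⊕b22⊕b23⊕b26⊕b27⊕b30⊕b31 = 1⊕1⊕1⊕1⊕0⊕1⊕1⊕0⊕1⊕1⊕0⊕1⊕1⊕0⊕1⊕1 = 0
s4: b4⊕b5⊕b6⊕b7⊕b12⊕b13⊕b14⊕b15⊕b20⊕b21⊕b22⊕b23⊕b28⊕b29⊕b30⊕b31 = 1⊕0⊕1⊕1⊕1⊕1⊕1⊕0⊕1⊕1⊕0⊕1⊕0⊕1⊕1⊕1 = 0
s8: b8⊕b9⊕b10⊕b11⊕b12⊕b13⊕b14⊕b15⊕b24⊕b25⊕b26⊕b27⊕b28⊕b29⊕b30⊕b31 = 0⊕0⊕0⊕1⊕1⊕1⊕1⊕0⊕0⊕0⊕1⊕0⊕0⊕1⊕1⊕1 = 0
s16: b16⊕b17⊕b18⊕b19⊕b20⊕b21⊕b22⊕b23⊕b24⊕b25⊕b26⊕b27⊕b28⊕b29⊕b30⊕b31 = 1⊕0⊕1⊕1⊕1⊕1⊕0⊕1⊕0⊕0⊕1⊕0⊕0⊕1⊕1⊕1 = 0
Syndrome (s16...s1) = 00000 → position 0 (no error).

0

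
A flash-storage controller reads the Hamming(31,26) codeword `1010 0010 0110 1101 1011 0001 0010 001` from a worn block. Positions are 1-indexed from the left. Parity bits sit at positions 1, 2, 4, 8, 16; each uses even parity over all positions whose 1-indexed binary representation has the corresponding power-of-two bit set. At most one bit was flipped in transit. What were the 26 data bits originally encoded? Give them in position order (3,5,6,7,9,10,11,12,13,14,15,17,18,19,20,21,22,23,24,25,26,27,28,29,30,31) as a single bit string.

10010110110101100010010101

s1: b1⊕b3⊕b5⊕b7⊕b9⊕b11⊕b13⊕b15⊕b17⊕b19⊕b21⊕b23⊕b25⊕b27⊕b29⊕b31 = 1⊕1⊕0⊕1⊕0⊕1⊕1⊕0⊕1⊕1⊕0⊕0⊕0⊕1⊕0⊕1 = 1
s2: b2⊕b3⊕b6⊕b7⊕b10⊕b11⊕b14⊕b15⊕b18⊕b19⊕b22⊕b23⊕b26⊕b27⊕b30⊕b31 = 0⊕1⊕0⊕1⊕1⊕1⊕1⊕0⊕0⊕1⊕0⊕0⊕0⊕1⊕0⊕1 = 0
s4: b4⊕b5⊕b6⊕b7⊕b12⊕b13⊕b14⊕b15⊕b20⊕b21⊕b22⊕b23⊕b28⊕b29⊕b30⊕b31 = 0⊕0⊕0⊕1⊕0⊕1⊕1⊕0⊕1⊕0⊕0⊕0⊕0⊕0⊕0⊕1 = 1
s8: b8⊕b9⊕b10⊕b11⊕b12⊕b13⊕b14⊕b15⊕b24⊕b25⊕b26⊕b27⊕b28⊕b29⊕b30⊕b31 = 0⊕0⊕1⊕1⊕0⊕1⊕1⊕0⊕1⊕0⊕0⊕1⊕0⊕0⊕0⊕1 = 1
s16: b16⊕b17⊕b18⊕b19⊕b20⊕b21⊕b22⊕b23⊕b24⊕b25⊕b26⊕b27⊕b28⊕b29⊕b30⊕b31 = 1⊕1⊕0⊕1⊕1⊕0⊕0⊕0⊕1⊕0⊕0⊕1⊕0⊕0⊕0⊕1 = 1
Syndrome (s16...s1) = 11101 → position 29.
Flip bit 29: corrected codeword = 1010001001101101101100010010101
Data bits at positions 3,5,6,7,9,10,11,12,13,14,15,17,18,19,20,21,22,23,24,25,26,27,28,29,30,31: 10010110110101100010010101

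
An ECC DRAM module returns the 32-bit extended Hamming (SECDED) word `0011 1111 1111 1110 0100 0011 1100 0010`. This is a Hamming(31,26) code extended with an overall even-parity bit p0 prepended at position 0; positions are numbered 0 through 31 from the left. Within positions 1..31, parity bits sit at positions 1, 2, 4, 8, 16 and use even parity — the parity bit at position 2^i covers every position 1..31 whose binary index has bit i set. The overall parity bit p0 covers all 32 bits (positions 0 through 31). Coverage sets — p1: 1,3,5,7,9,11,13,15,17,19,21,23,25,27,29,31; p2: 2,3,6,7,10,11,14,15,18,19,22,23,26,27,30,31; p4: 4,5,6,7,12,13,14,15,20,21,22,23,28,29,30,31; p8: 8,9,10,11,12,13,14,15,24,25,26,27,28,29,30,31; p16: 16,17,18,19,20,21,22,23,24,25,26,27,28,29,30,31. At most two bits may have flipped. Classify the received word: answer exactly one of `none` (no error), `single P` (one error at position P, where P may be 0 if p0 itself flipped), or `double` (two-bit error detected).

single 1

s1: b1⊕b3⊕b5⊕b7⊕b9⊕b11⊕b13⊕b15⊕b17⊕b19⊕b21⊕b23⊕b25⊕b27⊕b29⊕b31 = 0⊕1⊕1⊕1⊕1⊕1⊕1⊕0⊕1⊕0⊕0⊕1⊕1⊕0⊕0⊕0 = 1
s2: b2⊕b3⊕b6⊕b7⊕b10⊕b11⊕b14⊕b15⊕b18⊕b19⊕b22⊕b23⊕b26⊕b27⊕b30⊕b31 = 1⊕1⊕1⊕1⊕1⊕1⊕1⊕0⊕0⊕0⊕1⊕1⊕0⊕0⊕1⊕0 = 0
s4: b4⊕b5⊕b6⊕b7⊕b12⊕b13⊕b14⊕b15⊕b20⊕b21⊕b22⊕b23⊕b28⊕b29⊕b30⊕b31 = 1⊕1⊕1⊕1⊕1⊕1⊕1⊕0⊕0⊕0⊕1⊕1⊕0⊕0⊕1⊕0 = 0
s8: b8⊕b9⊕b10⊕b11⊕b12⊕b13⊕b14⊕b15⊕b24⊕b25⊕b26⊕b27⊕b28⊕b29⊕b30⊕b31 = 1⊕1⊕1⊕1⊕1⊕1⊕1⊕0⊕1⊕1⊕0⊕0⊕0⊕0⊕1⊕0 = 0
s16: b16⊕b17⊕b18⊕b19⊕b20⊕b21⊕b22⊕b23⊕b24⊕b25⊕b26⊕b27⊕b28⊕b29⊕b30⊕b31 = 0⊕1⊕0⊕0⊕0⊕0⊕1⊕1⊕1⊕1⊕0⊕0⊕0⊕0⊕1⊕0 = 0
Syndrome (s16...s1) = 00001 → position 1.
Overall parity (XOR of all 32 bits, including p0): 0⊕0⊕1⊕1⊕1⊕1⊕1⊕1⊕1⊕1⊕1⊕1⊕1⊕1⊕1⊕0⊕0⊕1⊕0⊕0⊕0⊕0⊕1⊕1⊕1⊕1⊕0⊕0⊕0⊕0⊕1⊕0 = 1
Overall=1, syndrome position=1 → single-bit error at position 1.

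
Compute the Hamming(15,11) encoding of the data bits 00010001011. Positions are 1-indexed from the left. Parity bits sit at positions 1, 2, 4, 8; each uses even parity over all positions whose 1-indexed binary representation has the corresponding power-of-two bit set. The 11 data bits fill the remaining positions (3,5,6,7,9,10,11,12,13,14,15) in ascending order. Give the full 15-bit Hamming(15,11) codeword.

010000110001011

Place data bits at non-power-of-two positions: b3=0, b5=0, b6=0, b7=1, b9=0, b10=0, b11=0, b12=1, b13=0, b14=1, b15=1.
p1 = XOR of data positions {3,5,7,9,11,13,15} = 0⊕0⊕1⊕0⊕0⊕0⊕1 = 0
p2 = XOR of data positions {3,6,7,10,11,14,15} = 0⊕0⊕1⊕0⊕0⊕1⊕1 = 1
p4 = XOR of data positions {5,6,7,12,13,14,15} = 0⊕0⊕1⊕1⊕0⊕1⊕1 = 0
p8 = XOR of data positions {9,10,11,12,13,14,15} = 0⊕0⊕0⊕1⊕0⊕1⊕1 = 1
Codeword b1..b15 = 010000110001011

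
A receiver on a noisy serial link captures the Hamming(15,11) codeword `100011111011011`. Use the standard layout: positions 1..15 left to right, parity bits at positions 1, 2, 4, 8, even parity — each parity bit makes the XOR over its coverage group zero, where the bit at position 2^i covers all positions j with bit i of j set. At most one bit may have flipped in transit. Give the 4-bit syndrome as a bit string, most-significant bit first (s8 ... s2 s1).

s1: b1⊕b3⊕b5⊕b7⊕b9⊕b11⊕b13⊕b15 = 1⊕0⊕1⊕1⊕1⊕1⊕0⊕1 = 0
s2: b2⊕b3⊕b6⊕b7⊕b10⊕b11⊕b14⊕b15 = 0⊕0⊕1⊕1⊕0⊕1⊕1⊕1 = 1
s4: b4⊕b5⊕b6⊕b7⊕b12⊕b13⊕b14⊕b15 = 0⊕1⊕1⊕1⊕1⊕0⊕1⊕1 = 0
s8: b8⊕b9⊕b10⊕b11⊕b12⊕b13⊕b14⊕b15 = 1⊕1⊕0⊕1⊕1⊕0⊕1⊕1 = 0
Syndrome (s8...s1) = 0010 → position 2.

0010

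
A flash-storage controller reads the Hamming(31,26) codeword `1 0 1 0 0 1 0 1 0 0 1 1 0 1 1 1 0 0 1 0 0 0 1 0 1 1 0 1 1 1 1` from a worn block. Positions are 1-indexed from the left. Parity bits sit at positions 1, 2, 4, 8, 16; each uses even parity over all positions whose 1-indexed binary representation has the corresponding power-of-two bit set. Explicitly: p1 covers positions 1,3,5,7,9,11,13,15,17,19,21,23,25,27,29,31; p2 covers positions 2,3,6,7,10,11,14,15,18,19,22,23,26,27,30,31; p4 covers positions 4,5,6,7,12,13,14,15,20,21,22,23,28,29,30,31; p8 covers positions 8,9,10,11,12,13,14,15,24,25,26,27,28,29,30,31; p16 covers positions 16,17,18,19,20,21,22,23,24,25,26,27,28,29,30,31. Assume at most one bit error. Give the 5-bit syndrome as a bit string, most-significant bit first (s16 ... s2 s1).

s1: b1⊕b3⊕b5⊕b7⊕b9⊕b11⊕b13⊕b15⊕b17⊕b19⊕b21⊕b23⊕b25⊕b27⊕b29⊕b31 = 1⊕1⊕0⊕0⊕0⊕1⊕0⊕1⊕0⊕1⊕0⊕1⊕1⊕0⊕1⊕1 = 1
s2: b2⊕b3⊕b6⊕b7⊕b10⊕b11⊕b14⊕b15⊕b18⊕b19⊕b22⊕b23⊕b26⊕b27⊕b30⊕b31 = 0⊕1⊕1⊕0⊕0⊕1⊕1⊕1⊕0⊕1⊕0⊕1⊕1⊕0⊕1⊕1 = 0
s4: b4⊕b5⊕b6⊕b7⊕b12⊕b13⊕b14⊕b15⊕b20⊕b21⊕b22⊕b23⊕b28⊕b29⊕b30⊕b31 = 0⊕0⊕1⊕0⊕1⊕0⊕1⊕1⊕0⊕0⊕0⊕1⊕1⊕1⊕1⊕1 = 1
s8: b8⊕b9⊕b10⊕b11⊕b12⊕b13⊕b14⊕b15⊕b24⊕b25⊕b26⊕b27⊕b28⊕b29⊕b30⊕b31 = 1⊕0⊕0⊕1⊕1⊕0⊕1⊕1⊕0⊕1⊕1⊕0⊕1⊕1⊕1⊕1 = 1
s16: b16⊕b17⊕b18⊕b19⊕b20⊕b21⊕b22⊕b23⊕b24⊕b25⊕b26⊕b27⊕b28⊕b29⊕b30⊕b31 = 1⊕0⊕0⊕1⊕0⊕0⊕0⊕1⊕0⊕1⊕1⊕0⊕1⊕1⊕1⊕1 = 1
Syndrome (s16...s1) = 11101 → position 29.

11101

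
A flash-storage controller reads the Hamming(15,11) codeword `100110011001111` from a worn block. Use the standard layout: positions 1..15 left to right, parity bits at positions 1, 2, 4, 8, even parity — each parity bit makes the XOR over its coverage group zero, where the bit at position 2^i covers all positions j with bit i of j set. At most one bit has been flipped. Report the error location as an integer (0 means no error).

1

s1: b1⊕b3⊕b5⊕b7⊕b9⊕b11⊕b13⊕b15 = 1⊕0⊕1⊕0⊕1⊕0⊕1⊕1 = 1
s2: b2⊕b3⊕b6⊕b7⊕b10⊕b11⊕b14⊕b15 = 0⊕0⊕0⊕0⊕0⊕0⊕1⊕1 = 0
s4: b4⊕b5⊕b6⊕b7⊕b12⊕b13⊕b14⊕b15 = 1⊕1⊕0⊕0⊕1⊕1⊕1⊕1 = 0
s8: b8⊕b9⊕b10⊕b11⊕b12⊕b13⊕b14⊕b15 = 1⊕1⊕0⊕0⊕1⊕1⊕1⊕1 = 0
Syndrome (s8...s1) = 0001 → position 1.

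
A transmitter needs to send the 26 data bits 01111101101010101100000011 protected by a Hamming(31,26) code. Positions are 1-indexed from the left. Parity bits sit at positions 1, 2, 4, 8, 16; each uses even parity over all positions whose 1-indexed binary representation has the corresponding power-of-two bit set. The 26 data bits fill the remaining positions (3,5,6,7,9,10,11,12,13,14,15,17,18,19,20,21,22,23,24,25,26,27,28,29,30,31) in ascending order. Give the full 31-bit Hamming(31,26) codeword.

1101111111011010010101100000011

Place data bits at non-power-of-two positions: b3=0, b5=1, b6=1, b7=1, b9=1, b10=1, b11=0, b12=1, b13=1, b14=0, b15=1, b17=0, b18=1, b19=0, b20=1, b21=0, b22=1, b23=1, b24=0, b25=0, b26=0, b27=0, b28=0, b29=0, b30=1, b31=1.
p1 = XOR of data positions {3,5,7,9,11,13,15,17,19,21,23,25,27,29,31} = 0⊕1⊕1⊕1⊕0⊕1⊕1⊕0⊕0⊕0⊕1⊕0⊕0⊕0⊕1 = 1
p2 = XOR of data positions {3,6,7,10,11,14,15,18,19,22,23,26,27,30,31} = 0⊕1⊕1⊕1⊕0⊕0⊕1⊕1⊕0⊕1⊕1⊕0⊕0⊕1⊕1 = 1
p4 = XOR of data positions {5,6,7,12,13,14,15,20,21,22,23,28,29,30,31} = 1⊕1⊕1⊕1⊕1⊕0⊕1⊕1⊕0⊕1⊕1⊕0⊕0⊕1⊕1 = 1
p8 = XOR of data positions {9,10,11,12,13,14,15,24,25,26,27,28,29,30,31} = 1⊕1⊕0⊕1⊕1⊕0⊕1⊕0⊕0⊕0⊕0⊕0⊕0⊕1⊕1 = 1
p16 = XOR of data positions {17,18,19,20,21,22,23,24,25,26,27,28,29,30,31} = 0⊕1⊕0⊕1⊕0⊕1⊕1⊕0⊕0⊕0⊕0⊕0⊕0⊕1⊕1 = 0
Codeword b1..b31 = 1101111111011010010101100000011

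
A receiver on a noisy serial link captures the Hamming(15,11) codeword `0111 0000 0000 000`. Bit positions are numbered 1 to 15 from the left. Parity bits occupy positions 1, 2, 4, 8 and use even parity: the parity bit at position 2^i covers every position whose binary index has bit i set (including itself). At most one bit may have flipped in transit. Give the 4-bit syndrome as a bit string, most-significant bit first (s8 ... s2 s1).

0101

s1: b1⊕b3⊕b5⊕b7⊕b9⊕b11⊕b13⊕b15 = 0⊕1⊕0⊕0⊕0⊕0⊕0⊕0 = 1
s2: b2⊕b3⊕b6⊕b7⊕b10⊕b11⊕b14⊕b15 = 1⊕1⊕0⊕0⊕0⊕0⊕0⊕0 = 0
s4: b4⊕b5⊕b6⊕b7⊕b12⊕b13⊕b14⊕b15 = 1⊕0⊕0⊕0⊕0⊕0⊕0⊕0 = 1
s8: b8⊕b9⊕b10⊕b11⊕b12⊕b13⊕b14⊕b15 = 0⊕0⊕0⊕0⊕0⊕0⊕0⊕0 = 0
Syndrome (s8...s1) = 0101 → position 5.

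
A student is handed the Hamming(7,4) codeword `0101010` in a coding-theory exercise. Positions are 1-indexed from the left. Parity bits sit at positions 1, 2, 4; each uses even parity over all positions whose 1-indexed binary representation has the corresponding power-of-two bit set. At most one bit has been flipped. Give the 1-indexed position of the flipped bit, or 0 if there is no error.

0

s1: b1⊕b3⊕b5⊕b7 = 0⊕0⊕0⊕0 = 0
s2: b2⊕b3⊕b6⊕b7 = 1⊕0⊕1⊕0 = 0
s4: b4⊕b5⊕b6⊕b7 = 1⊕0⊕1⊕0 = 0
Syndrome (s4...s1) = 000 → position 0 (no error).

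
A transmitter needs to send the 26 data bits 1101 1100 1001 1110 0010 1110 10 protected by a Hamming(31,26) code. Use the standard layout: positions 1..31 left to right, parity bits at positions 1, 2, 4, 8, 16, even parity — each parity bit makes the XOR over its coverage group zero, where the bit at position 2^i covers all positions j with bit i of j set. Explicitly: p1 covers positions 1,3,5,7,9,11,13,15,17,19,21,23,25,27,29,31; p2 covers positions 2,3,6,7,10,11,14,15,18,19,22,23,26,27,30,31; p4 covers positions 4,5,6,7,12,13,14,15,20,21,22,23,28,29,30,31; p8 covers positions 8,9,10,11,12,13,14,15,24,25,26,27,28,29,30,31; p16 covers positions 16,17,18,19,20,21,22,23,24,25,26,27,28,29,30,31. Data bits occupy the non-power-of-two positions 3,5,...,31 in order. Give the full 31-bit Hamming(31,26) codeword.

Place data bits at non-power-of-two positions: b3=1, b5=1, b6=0, b7=1, b9=1, b10=1, b11=0, b12=0, b13=1, b14=0, b15=0, b17=1, b18=1, b19=1, b20=1, b21=0, b22=0, b23=0, b24=1, b25=0, b26=1, b27=1, b28=1, b29=0, b30=1, b31=0.
p1 = XOR of data positions {3,5,7,9,11,13,15,17,19,21,23,25,27,29,31} = 1⊕1⊕1⊕1⊕0⊕1⊕0⊕1⊕1⊕0⊕0⊕0⊕1⊕0⊕0 = 0
p2 = XOR of data positions {3,6,7,10,11,14,15,18,19,22,23,26,27,30,31} = 1⊕0⊕1⊕1⊕0⊕0⊕0⊕1⊕1⊕0⊕0⊕1⊕1⊕1⊕0 = 0
p4 = XOR of data positions {5,6,7,12,13,14,15,20,21,22,23,28,29,30,31} = 1⊕0⊕1⊕0⊕1⊕0⊕0⊕1⊕0⊕0⊕0⊕1⊕0⊕1⊕0 = 0
p8 = XOR of data positions {9,10,11,12,13,14,15,24,25,26,27,28,29,30,31} = 1⊕1⊕0⊕0⊕1⊕0⊕0⊕1⊕0⊕1⊕1⊕1⊕0⊕1⊕0 = 0
p16 = XOR of data positions {17,18,19,20,21,22,23,24,25,26,27,28,29,30,31} = 1⊕1⊕1⊕1⊕0⊕0⊕0⊕1⊕0⊕1⊕1⊕1⊕0⊕1⊕0 = 1
Codeword b1..b31 = 0010101011001001111100010111010

0010101011001001111100010111010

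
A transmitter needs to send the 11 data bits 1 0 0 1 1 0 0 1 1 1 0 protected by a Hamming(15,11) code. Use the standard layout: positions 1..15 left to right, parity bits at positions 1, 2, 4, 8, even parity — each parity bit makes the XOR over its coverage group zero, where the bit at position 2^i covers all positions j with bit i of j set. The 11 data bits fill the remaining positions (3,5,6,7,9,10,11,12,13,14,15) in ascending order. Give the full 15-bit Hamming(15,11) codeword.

Place data bits at non-power-of-two positions: b3=1, b5=0, b6=0, b7=1, b9=1, b10=0, b11=0, b12=1, b13=1, b14=1, b15=0.
p1 = XOR of data positions {3,5,7,9,11,13,15} = 1⊕0⊕1⊕1⊕0⊕1⊕0 = 0
p2 = XOR of data positions {3,6,7,10,11,14,15} = 1⊕0⊕1⊕0⊕0⊕1⊕0 = 1
p4 = XOR of data positions {5,6,7,12,13,14,15} = 0⊕0⊕1⊕1⊕1⊕1⊕0 = 0
p8 = XOR of data positions {9,10,11,12,13,14,15} = 1⊕0⊕0⊕1⊕1⊕1⊕0 = 0
Codeword b1..b15 = 011000101001110

011000101001110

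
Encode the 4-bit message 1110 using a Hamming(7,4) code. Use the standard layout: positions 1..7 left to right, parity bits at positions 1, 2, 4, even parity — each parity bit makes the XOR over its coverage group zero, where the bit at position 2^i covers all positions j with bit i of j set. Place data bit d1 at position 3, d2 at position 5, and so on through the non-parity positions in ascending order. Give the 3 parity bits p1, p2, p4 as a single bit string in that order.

000

Place data bits at non-power-of-two positions: b3=1, b5=1, b6=1, b7=0.
p1 = XOR of data positions {3,5,7} = 1⊕1⊕0 = 0
p2 = XOR of data positions {3,6,7} = 1⊕1⊕0 = 0
p4 = XOR of data positions {5,6,7} = 1⊕1⊕0 = 0
Parity bits p1,p2,p4 = 000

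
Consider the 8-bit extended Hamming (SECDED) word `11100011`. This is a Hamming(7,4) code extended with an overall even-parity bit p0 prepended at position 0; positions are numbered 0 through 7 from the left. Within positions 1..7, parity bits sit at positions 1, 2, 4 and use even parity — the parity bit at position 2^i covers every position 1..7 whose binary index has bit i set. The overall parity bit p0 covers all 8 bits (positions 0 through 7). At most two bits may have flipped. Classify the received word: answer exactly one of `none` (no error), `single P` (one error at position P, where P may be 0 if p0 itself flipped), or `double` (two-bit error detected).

single 2

s1: b1⊕b3⊕b5⊕b7 = 1⊕0⊕0⊕1 = 0
s2: b2⊕b3⊕b6⊕b7 = 1⊕0⊕1⊕1 = 1
s4: b4⊕b5⊕b6⊕b7 = 0⊕0⊕1⊕1 = 0
Syndrome (s4...s1) = 010 → position 2.
Overall parity (XOR of all 8 bits, including p0): 1⊕1⊕1⊕0⊕0⊕0⊕1⊕1 = 1
Overall=1, syndrome position=2 → single-bit error at position 2.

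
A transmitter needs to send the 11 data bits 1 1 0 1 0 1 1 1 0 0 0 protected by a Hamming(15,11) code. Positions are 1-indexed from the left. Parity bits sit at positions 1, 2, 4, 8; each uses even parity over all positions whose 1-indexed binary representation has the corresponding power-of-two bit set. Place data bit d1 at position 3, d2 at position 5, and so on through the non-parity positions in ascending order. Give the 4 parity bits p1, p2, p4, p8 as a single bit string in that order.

Place data bits at non-power-of-two positions: b3=1, b5=1, b6=0, b7=1, b9=0, b10=1, b11=1, b12=1, b13=0, b14=0, b15=0.
p1 = XOR of data positions {3,5,7,9,11,13,15} = 1⊕1⊕1⊕0⊕1⊕0⊕0 = 0
p2 = XOR of data positions {3,6,7,10,11,14,15} = 1⊕0⊕1⊕1⊕1⊕0⊕0 = 0
p4 = XOR of data positions {5,6,7,12,13,14,15} = 1⊕0⊕1⊕1⊕0⊕0⊕0 = 1
p8 = XOR of data positions {9,10,11,12,13,14,15} = 0⊕1⊕1⊕1⊕0⊕0⊕0 = 1
Parity bits p1,p2,p4,p8 = 0011

0011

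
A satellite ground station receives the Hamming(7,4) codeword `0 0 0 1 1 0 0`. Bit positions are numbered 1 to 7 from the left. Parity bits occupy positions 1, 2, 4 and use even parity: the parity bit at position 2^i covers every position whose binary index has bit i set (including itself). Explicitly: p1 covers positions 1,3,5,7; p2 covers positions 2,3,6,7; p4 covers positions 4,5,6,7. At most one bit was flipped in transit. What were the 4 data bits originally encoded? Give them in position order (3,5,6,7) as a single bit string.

0100

s1: b1⊕b3⊕b5⊕b7 = 0⊕0⊕1⊕0 = 1
s2: b2⊕b3⊕b6⊕b7 = 0⊕0⊕0⊕0 = 0
s4: b4⊕b5⊕b6⊕b7 = 1⊕1⊕0⊕0 = 0
Syndrome (s4...s1) = 001 → position 1.
Flip bit 1: corrected codeword = 1001100
Data bits at positions 3,5,6,7: 0100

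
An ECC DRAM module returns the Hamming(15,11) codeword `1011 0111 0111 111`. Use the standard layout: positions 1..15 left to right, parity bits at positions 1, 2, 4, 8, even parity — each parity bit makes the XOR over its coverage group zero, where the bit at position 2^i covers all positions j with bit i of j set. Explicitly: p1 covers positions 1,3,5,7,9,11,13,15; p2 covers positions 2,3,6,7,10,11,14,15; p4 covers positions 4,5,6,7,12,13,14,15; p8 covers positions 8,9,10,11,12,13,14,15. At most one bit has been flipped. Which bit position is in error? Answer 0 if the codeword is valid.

s1: b1⊕b3⊕b5⊕b7⊕b9⊕b11⊕b13⊕b15 = 1⊕1⊕0⊕1⊕0⊕1⊕1⊕1 = 0
s2: b2⊕b3⊕b6⊕b7⊕b10⊕b11⊕b14⊕b15 = 0⊕1⊕1⊕1⊕1⊕1⊕1⊕1 = 1
s4: b4⊕b5⊕b6⊕b7⊕b12⊕b13⊕b14⊕b15 = 1⊕0⊕1⊕1⊕1⊕1⊕1⊕1 = 1
s8: b8⊕b9⊕b10⊕b11⊕b12⊕b13⊕b14⊕b15 = 1⊕0⊕1⊕1⊕1⊕1⊕1⊕1 = 1
Syndrome (s8...s1) = 1110 → position 14.

14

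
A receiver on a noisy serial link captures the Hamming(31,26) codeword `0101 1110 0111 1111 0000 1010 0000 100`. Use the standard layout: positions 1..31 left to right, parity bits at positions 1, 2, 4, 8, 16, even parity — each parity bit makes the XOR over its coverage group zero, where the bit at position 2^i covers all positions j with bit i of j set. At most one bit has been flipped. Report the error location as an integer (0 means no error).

s1: b1⊕b3⊕b5⊕b7⊕b9⊕b11⊕b13⊕b15⊕b17⊕b19⊕b21⊕b23⊕b25⊕b27⊕b29⊕b31 = 0⊕0⊕1⊕1⊕0⊕1⊕1⊕1⊕0⊕0⊕1⊕1⊕0⊕0⊕1⊕0 = 0
s2: b2⊕b3⊕b6⊕b7⊕b10⊕b11⊕b14⊕b15⊕b18⊕b19⊕b22⊕b23⊕b26⊕b27⊕b30⊕b31 = 1⊕0⊕1⊕1⊕1⊕1⊕1⊕1⊕0⊕0⊕0⊕1⊕0⊕0⊕0⊕0 = 0
s4: b4⊕b5⊕b6⊕b7⊕b12⊕b13⊕b14⊕b15⊕b20⊕b21⊕b22⊕b23⊕b28⊕b29⊕b30⊕b31 = 1⊕1⊕1⊕1⊕1⊕1⊕1⊕1⊕0⊕1⊕0⊕1⊕0⊕1⊕0⊕0 = 1
s8: b8⊕b9⊕b10⊕b11⊕b12⊕b13⊕b14⊕b15⊕b24⊕b25⊕b26⊕b27⊕b28⊕b29⊕b30⊕b31 = 0⊕0⊕1⊕1⊕1⊕1⊕1⊕1⊕0⊕0⊕0⊕0⊕0⊕1⊕0⊕0 = 1
s16: b16⊕b17⊕b18⊕b19⊕b20⊕b21⊕b22⊕b23⊕b24⊕b25⊕b26⊕b27⊕b28⊕b29⊕b30⊕b31 = 1⊕0⊕0⊕0⊕0⊕1⊕0⊕1⊕0⊕0⊕0⊕0⊕0⊕1⊕0⊕0 = 0
Syndrome (s16...s1) = 01100 → position 12.

12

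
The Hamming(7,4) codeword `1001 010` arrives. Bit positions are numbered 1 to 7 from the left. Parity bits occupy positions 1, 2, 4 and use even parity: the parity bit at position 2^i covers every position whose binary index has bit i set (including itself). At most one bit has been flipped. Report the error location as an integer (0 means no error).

s1: b1⊕b3⊕b5⊕b7 = 1⊕0⊕0⊕0 = 1
s2: b2⊕b3⊕b6⊕b7 = 0⊕0⊕1⊕0 = 1
s4: b4⊕b5⊕b6⊕b7 = 1⊕0⊕1⊕0 = 0
Syndrome (s4...s1) = 011 → position 3.

3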